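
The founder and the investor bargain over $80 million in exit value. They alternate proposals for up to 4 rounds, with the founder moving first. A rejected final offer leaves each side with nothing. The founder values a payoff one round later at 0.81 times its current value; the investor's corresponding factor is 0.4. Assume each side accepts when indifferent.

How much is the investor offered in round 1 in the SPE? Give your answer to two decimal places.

16.45

Round 4 (the investor proposes): rejection yields 0 for the founder; the investor offers 0 and keeps 80.
Round 3 (the founder proposes): the investor can get 80 next round, worth 0.4 × 80 = 32 now; the founder offers that and keeps 48.
Round 2 (the investor proposes): the founder can get 48 next round, worth 0.81 × 48 = 38.88 now. The investor offers 38.88 and keeps 80 − 38.88 = 41.12.
Round 1 (the founder proposes): the investor can get 41.12 next round, worth 0.4 × 41.12 = 16.448 now. The founder offers 16.448 and keeps 80 − 16.448 = 63.552.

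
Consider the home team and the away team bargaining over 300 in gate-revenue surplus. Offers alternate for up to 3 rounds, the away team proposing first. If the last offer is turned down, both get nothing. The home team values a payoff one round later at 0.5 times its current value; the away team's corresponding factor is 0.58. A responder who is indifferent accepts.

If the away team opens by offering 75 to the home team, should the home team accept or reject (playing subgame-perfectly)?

Accept

Round 3 (the away team proposes): rejection yields 0 for the home team; the away team offers 0 and keeps 300.
Round 2 (the home team proposes): the away team can get 300 next round, worth 0.58 × 300 = 174 now, so the home team offers 174, keeping 126.
So by rejecting in round 1, the home team gets 126 next round, worth 0.5 × 126 = 63 now.
Offer 75 ≥ 63, so the home team accepts.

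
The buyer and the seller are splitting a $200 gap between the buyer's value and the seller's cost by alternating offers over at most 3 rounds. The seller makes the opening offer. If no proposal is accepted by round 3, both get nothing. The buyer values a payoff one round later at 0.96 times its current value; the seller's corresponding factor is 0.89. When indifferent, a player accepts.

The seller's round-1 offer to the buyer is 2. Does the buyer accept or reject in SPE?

Round 3 (the seller proposes): the buyer will accept anything ≥ 0, so the seller offers 0 and keeps 200.
Round 2 (the buyer proposes): the seller can get 200 next round, worth 0.89 × 200 = 178 now. The buyer offers 178 and keeps 200 − 178 = 22.
So by rejecting in round 1, the buyer gets 22 next round, worth 0.96 × 22 = 21.12 now.
Offer 2 < 21.12, so the buyer rejects.

Reject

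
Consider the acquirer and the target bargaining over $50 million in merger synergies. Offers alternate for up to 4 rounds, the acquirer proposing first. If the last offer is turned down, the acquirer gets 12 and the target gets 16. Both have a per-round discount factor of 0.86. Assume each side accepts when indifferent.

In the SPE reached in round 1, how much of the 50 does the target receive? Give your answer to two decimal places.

Round 4 (the target proposes): the acquirer gets 12 if talks fail, so the target offers 12 and keeps 38.
Round 3 (the acquirer proposes): the target can get 38 next round, worth 0.86 × 38 = 32.68 now, so the acquirer offers 32.68, keeping 17.32.
Round 2 (the target proposes): the acquirer can get 17.32 next round, worth 0.86 × 17.32 = 14.8952 now. The target offers 14.8952 and keeps 50 − 14.8952 = 35.1048.
Round 1 (the acquirer proposes): the target can get 35.1048 next round, worth 0.86 × 35.1048 = 30.190128 now; the acquirer offers that and keeps 19.809872.

30.19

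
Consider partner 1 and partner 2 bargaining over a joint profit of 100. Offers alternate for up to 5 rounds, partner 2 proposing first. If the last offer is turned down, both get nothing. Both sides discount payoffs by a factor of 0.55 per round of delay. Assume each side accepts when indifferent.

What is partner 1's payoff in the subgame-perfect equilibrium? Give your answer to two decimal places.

32.24

Round 5 (partner 2 proposes): rejection yields 0 for partner 1; partner 2 offers 0 and keeps 100.
Round 4 (partner 1 proposes): partner 2 can get 100 next round, worth 0.55 × 100 = 55 now, so partner 1 offers 55, keeping 45.
Round 3 (partner 2 proposes): partner 1 can get 45 next round, worth 0.55 × 45 = 24.75 now. Partner 2 offers 24.75 and keeps 100 − 24.75 = 75.25.
Round 2 (partner 1 proposes): partner 2 can get 75.25 next round, worth 0.55 × 75.25 = 41.3875 now. Partner 1 offers 41.3875 and keeps 100 − 41.3875 = 58.6125.
Round 1 (partner 2 proposes): partner 1 can get 58.6125 next round, worth 0.55 × 58.6125 = 32.236875 now, so partner 2 offers 32.236875, keeping 67.763125.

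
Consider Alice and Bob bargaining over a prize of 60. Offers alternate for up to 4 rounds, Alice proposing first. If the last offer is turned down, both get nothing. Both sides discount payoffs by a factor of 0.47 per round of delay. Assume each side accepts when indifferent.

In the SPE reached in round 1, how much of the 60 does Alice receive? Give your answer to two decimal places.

Round 4 (Bob proposes): Alice will accept anything ≥ 0, so Bob offers 0 and keeps 60.
Round 3 (Alice proposes): Bob can get 60 next round, worth 0.47 × 60 = 28.2 now; Alice offers that and keeps 31.8.
Round 2 (Bob proposes): Alice can get 31.8 next round, worth 0.47 × 31.8 = 14.946 now. Bob offers 14.946 and keeps 60 − 14.946 = 45.054.
Round 1 (Alice proposes): Bob can get 45.054 next round, worth 0.47 × 45.054 = 21.17538 now; Alice offers that and keeps 38.82462.

38.82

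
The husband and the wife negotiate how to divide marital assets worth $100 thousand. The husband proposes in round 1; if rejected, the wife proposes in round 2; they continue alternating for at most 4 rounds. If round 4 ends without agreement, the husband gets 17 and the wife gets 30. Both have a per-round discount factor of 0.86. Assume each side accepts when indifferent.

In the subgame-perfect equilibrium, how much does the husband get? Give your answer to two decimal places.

35.17

By backward induction:
Round 4 (the wife proposes): the husband gets 17 if talks fail, so the wife offers 17 and keeps 83.
Round 3 (the husband proposes): the wife can get 83 next round, worth 0.86 × 83 = 71.38 now, so the husband offers 71.38, keeping 28.62.
Round 2 (the wife proposes): the husband can get 28.62 next round, worth 0.86 × 28.62 = 24.6132 now; the wife offers that and keeps 75.3868.
Round 1 (the husband proposes): the wife can get 75.3868 next round, worth 0.86 × 75.3868 = 64.832648 now. The husband offers 64.832648 and keeps 100 − 64.832648 = 35.167352.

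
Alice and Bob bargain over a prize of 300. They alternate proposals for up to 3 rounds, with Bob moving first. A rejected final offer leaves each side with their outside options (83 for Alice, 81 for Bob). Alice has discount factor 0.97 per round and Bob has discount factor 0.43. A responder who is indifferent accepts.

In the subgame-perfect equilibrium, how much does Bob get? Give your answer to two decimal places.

99.51

Round 3 (Bob proposes): Alice gets 83 if talks fail, so Bob offers 83 and keeps 217.
Round 2 (Alice proposes): Bob can get 217 next round, worth 0.43 × 217 = 93.31 now; Alice offers that and keeps 206.69.
Round 1 (Bob proposes): Alice can get 206.69 next round, worth 0.97 × 206.69 = 200.4893 now, so Bob offers 200.4893, keeping 99.5107.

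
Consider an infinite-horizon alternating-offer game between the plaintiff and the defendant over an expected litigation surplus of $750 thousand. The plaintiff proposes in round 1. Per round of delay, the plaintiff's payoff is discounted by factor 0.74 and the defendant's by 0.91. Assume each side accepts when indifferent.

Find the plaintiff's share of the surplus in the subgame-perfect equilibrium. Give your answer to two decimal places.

206.67

When the plaintiff proposes, the defendant accepts any offer worth at least 0.91 times what the defendant would get by proposing next round; and vice versa.
This gives x = 750 − 0.91y and y = 750 − 0.74x, where x and y are each side's share when it proposes.
Hence (1 − 0.91·0.74)x = 750(1 − 0.91), i.e. 0.3266·x = 67.5.
x ≈ 206.6748; the defendant's share is 750 − x ≈ 543.3252.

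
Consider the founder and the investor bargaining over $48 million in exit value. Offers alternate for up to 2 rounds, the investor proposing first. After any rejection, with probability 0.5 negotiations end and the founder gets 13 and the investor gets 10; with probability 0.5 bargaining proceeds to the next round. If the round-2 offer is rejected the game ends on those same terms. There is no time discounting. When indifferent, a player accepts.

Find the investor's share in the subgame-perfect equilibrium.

22.5

Round 2 (the founder proposes): the investor gets 10 if talks fail, so the founder offers 10 and keeps 38.
Round 1 (the investor proposes): rejecting gives the founder an expected 0.5 × 38 + 0.5 × 13 = 25.5; the investor offers that and keeps 22.5.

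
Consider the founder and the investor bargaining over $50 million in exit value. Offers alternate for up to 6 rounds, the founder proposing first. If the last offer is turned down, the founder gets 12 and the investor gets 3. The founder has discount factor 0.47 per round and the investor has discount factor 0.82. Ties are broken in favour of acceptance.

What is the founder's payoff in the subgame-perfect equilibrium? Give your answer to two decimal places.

15.27

Work backward from the last round.
Round 6 (the investor proposes): the founder gets 12 if talks fail, so the investor offers 12 and keeps 38.
Round 5 (the founder proposes): the investor can get 38 next round, worth 0.82 × 38 = 31.16 now. The founder offers 31.16 and keeps 50 − 31.16 = 18.84.
Round 4 (the investor proposes): the founder can get 18.84 next round, worth 0.47 × 18.84 = 8.8548 now. The investor offers 8.8548 and keeps 50 − 8.8548 = 41.1452.
Round 3 (the founder proposes): the investor can get 41.1452 next round, worth 0.82 × 41.1452 = 33.739064 now. The founder offers 33.739064 and keeps 50 − 33.739064 = 16.260936.
Round 2 (the investor proposes): the founder can get 16.260936 next round, worth 0.47 × 16.260936 = 7.64263992 now. The investor offers 7.64263992 and keeps 50 − 7.64263992 = 42.35736008.
Round 1 (the founder proposes): the investor can get 42.35736008 next round, worth 0.82 × 42.35736008 = 34.7330352656 now, so the founder offers 34.7330352656, keeping 15.2669647344.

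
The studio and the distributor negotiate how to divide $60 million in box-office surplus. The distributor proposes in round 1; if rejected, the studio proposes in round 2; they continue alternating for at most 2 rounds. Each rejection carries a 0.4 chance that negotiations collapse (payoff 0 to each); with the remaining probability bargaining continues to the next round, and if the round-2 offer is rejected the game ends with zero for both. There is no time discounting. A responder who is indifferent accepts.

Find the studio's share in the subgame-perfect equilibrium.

36

Round 2 (the studio proposes): the distributor will accept anything ≥ 0, so the studio offers 0 and keeps 60.
Round 1 (the distributor proposes): rejecting gives the studio an expected 0.6 × 60 = 36, so the distributor offers 36, keeping 24.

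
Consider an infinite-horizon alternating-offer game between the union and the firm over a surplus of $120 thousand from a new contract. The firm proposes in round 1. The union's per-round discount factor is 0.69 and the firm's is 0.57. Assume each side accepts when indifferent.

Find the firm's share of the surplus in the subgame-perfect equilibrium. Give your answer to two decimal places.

61.32

When the firm proposes, the union accepts any offer worth at least 0.69 times what the union would get by proposing next round; and vice versa.
This gives x = 120 − 0.69y and y = 120 − 0.57x, where x and y are each side's share when it proposes.
Hence (1 − 0.69·0.57)x = 120(1 − 0.69), i.e. 0.6067·x = 37.2.
x ≈ 61.3153; the union's share is 120 − x ≈ 58.6847.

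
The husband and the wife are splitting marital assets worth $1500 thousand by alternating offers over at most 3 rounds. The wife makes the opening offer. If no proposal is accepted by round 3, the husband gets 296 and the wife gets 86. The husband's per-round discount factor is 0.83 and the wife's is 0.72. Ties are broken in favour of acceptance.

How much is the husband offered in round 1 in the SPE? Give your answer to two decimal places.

Round 3 (the wife proposes): the husband gets 296 if talks fail, so the wife offers 296 and keeps 1204.
Round 2 (the husband proposes): the wife can get 1204 next round, worth 0.72 × 1204 = 866.88 now, so the husband offers 866.88, keeping 633.12.
Round 1 (the wife proposes): the husband can get 633.12 next round, worth 0.83 × 633.12 = 525.4896 now, so the wife offers 525.4896, keeping 974.5104.

525.49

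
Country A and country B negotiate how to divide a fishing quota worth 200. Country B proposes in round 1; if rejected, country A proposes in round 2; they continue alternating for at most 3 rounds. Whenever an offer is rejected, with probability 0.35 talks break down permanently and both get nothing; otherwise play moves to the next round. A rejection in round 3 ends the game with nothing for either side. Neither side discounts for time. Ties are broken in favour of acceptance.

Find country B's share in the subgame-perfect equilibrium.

154.5

Round 3 (country B proposes): rejection yields 0 for country A; country B offers 0 and keeps 200.
Round 2 (country A proposes): rejecting gives country B an expected 0.65 × 200 = 130. Country A offers 130 and keeps 200 − 130 = 70.
Round 1 (country B proposes): rejecting gives country A an expected 0.65 × 70 = 45.5, so country B offers 45.5, keeping 154.5.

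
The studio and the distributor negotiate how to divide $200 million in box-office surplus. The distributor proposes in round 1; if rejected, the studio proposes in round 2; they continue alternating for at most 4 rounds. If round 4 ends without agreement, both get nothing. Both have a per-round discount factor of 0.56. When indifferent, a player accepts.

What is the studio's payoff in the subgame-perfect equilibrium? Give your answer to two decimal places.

By backward induction:
Round 4 (the studio proposes): the distributor will accept anything ≥ 0, so the studio offers 0 and keeps 200.
Round 3 (the distributor proposes): the studio can get 200 next round, worth 0.56 × 200 = 112 now, so the distributor offers 112, keeping 88.
Round 2 (the studio proposes): the distributor can get 88 next round, worth 0.56 × 88 = 49.28 now. The studio offers 49.28 and keeps 200 − 49.28 = 150.72.
Round 1 (the distributor proposes): the studio can get 150.72 next round, worth 0.56 × 150.72 = 84.4032 now; the distributor offers that and keeps 115.5968.

84.40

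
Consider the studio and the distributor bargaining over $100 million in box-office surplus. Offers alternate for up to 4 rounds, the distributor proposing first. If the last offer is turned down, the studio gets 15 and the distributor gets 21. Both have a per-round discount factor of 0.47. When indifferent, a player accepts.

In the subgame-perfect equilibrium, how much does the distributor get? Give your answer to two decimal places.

By backward induction:
Round 4 (the studio proposes): the distributor gets 21 if talks fail, so the studio offers 21 and keeps 79.
Round 3 (the distributor proposes): the studio can get 79 next round, worth 0.47 × 79 = 37.13 now, so the distributor offers 37.13, keeping 62.87.
Round 2 (the studio proposes): the distributor can get 62.87 next round, worth 0.47 × 62.87 = 29.5489 now; the studio offers that and keeps 70.4511.
Round 1 (the distributor proposes): the studio can get 70.4511 next round, worth 0.47 × 70.4511 = 33.112017 now, so the distributor offers 33.112017, keeping 66.887983.

66.89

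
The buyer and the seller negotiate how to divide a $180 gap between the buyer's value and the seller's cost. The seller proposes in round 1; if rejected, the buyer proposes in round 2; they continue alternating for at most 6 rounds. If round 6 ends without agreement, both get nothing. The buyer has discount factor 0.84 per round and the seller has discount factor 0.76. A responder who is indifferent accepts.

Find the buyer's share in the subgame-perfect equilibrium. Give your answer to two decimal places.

Solve by backward induction from round 6.
Round 6 (the buyer proposes): the seller will accept anything ≥ 0, so the buyer offers 0 and keeps 180.
Round 5 (the seller proposes): the buyer can get 180 next round, worth 0.84 × 180 = 151.2 now. The seller offers 151.2 and keeps 180 − 151.2 = 28.8.
Round 4 (the buyer proposes): the seller can get 28.8 next round, worth 0.76 × 28.8 = 21.888 now. The buyer offers 21.888 and keeps 180 − 21.888 = 158.112.
Round 3 (the seller proposes): the buyer can get 158.112 next round, worth 0.84 × 158.112 = 132.81408 now, so the seller offers 132.81408, keeping 47.18592.
Round 2 (the buyer proposes): the seller can get 47.18592 next round, worth 0.76 × 47.18592 = 35.8612992 now. The buyer offers 35.8612992 and keeps 180 − 35.8612992 = 144.1387008.
Round 1 (the seller proposes): the buyer can get 144.1387008 next round, worth 0.84 × 144.1387008 = 121.076508672 now; the seller offers that and keeps 58.923491328.

121.08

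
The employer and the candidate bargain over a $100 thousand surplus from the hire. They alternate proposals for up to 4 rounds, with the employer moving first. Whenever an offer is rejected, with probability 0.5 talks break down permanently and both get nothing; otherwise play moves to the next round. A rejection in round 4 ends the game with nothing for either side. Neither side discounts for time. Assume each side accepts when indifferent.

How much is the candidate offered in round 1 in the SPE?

37.5

Round 4 (the candidate proposes): rejection yields 0 for the employer; the candidate offers 0 and keeps 100.
Round 3 (the employer proposes): rejecting gives the candidate an expected 0.5 × 100 = 50, so the employer offers 50, keeping 50.
Round 2 (the candidate proposes): rejecting gives the employer an expected 0.5 × 50 = 25; the candidate offers that and keeps 75.
Round 1 (the employer proposes): rejecting gives the candidate an expected 0.5 × 75 = 37.5, so the employer offers 37.5, keeping 62.5.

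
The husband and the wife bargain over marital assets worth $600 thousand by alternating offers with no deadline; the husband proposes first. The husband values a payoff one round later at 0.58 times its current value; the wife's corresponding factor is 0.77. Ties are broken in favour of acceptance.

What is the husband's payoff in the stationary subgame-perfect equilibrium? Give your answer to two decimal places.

249.37

In a stationary SPE each proposer offers the other exactly their discounted continuation value.
If the husband keeps x when proposing and the wife keeps y when proposing, then x = 600 − 0.77y and y = 600 − 0.58x.
Solving: x = 600(1 − 0.77) / (1 − 0.58·0.77) = 138 / 0.5534 ≈ 249.3675.
The wife gets 600 − 249.3675 ≈ 350.6325.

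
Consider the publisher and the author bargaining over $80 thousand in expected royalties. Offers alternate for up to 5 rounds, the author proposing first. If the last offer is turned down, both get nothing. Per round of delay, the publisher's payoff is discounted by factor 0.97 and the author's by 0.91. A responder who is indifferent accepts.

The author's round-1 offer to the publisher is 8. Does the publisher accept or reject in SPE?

Reject

Round 5 (the author proposes): rejection yields 0 for the publisher; the author offers 0 and keeps 80.
Round 4 (the publisher proposes): the author can get 80 next round, worth 0.91 × 80 = 72.8 now, so the publisher offers 72.8, keeping 7.2.
Round 3 (the author proposes): the publisher can get 7.2 next round, worth 0.97 × 7.2 = 6.984 now, so the author offers 6.984, keeping 73.016.
Round 2 (the publisher proposes): the author can get 73.016 next round, worth 0.91 × 73.016 = 66.44456 now; the publisher offers that and keeps 13.55544.
So by rejecting in round 1, the publisher gets 13.55544 next round, worth 0.97 × 13.55544 = 13.1487768 now.
Offer 8 < 13.1487768, so the publisher rejects.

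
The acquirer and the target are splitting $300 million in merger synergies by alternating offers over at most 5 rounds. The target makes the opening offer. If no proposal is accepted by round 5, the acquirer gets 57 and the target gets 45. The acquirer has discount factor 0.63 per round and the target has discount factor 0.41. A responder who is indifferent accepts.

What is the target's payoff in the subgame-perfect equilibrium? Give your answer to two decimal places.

155.88

Round 5 (the target proposes): the acquirer gets 57 if talks fail, so the target offers 57 and keeps 243.
Round 4 (the acquirer proposes): the target can get 243 next round, worth 0.41 × 243 = 99.63 now, so the acquirer offers 99.63, keeping 200.37.
Round 3 (the target proposes): the acquirer can get 200.37 next round, worth 0.63 × 200.37 = 126.2331 now; the target offers that and keeps 173.7669.
Round 2 (the acquirer proposes): the target can get 173.7669 next round, worth 0.41 × 173.7669 = 71.244429 now; the acquirer offers that and keeps 228.755571.
Round 1 (the target proposes): the acquirer can get 228.755571 next round, worth 0.63 × 228.755571 = 144.11600973 now. The target offers 144.11600973 and keeps 300 − 144.11600973 = 155.88399027.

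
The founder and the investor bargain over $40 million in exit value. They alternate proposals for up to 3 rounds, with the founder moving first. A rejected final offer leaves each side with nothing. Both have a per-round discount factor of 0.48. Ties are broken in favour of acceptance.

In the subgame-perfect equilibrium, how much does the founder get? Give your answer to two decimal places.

30.02

Round 3 (the founder proposes): rejection yields 0 for the investor; the founder offers 0 and keeps 40.
Round 2 (the investor proposes): the founder can get 40 next round, worth 0.48 × 40 = 19.2 now, so the investor offers 19.2, keeping 20.8.
Round 1 (the founder proposes): the investor can get 20.8 next round, worth 0.48 × 20.8 = 9.984 now, so the founder offers 9.984, keeping 30.016.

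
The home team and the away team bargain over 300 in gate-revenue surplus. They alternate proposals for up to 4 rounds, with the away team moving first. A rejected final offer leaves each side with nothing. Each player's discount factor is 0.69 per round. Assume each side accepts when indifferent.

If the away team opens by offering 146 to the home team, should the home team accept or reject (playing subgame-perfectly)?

Reject

Round 4 (the home team proposes): the away team will accept anything ≥ 0, so the home team offers 0 and keeps 300.
Round 3 (the away team proposes): the home team can get 300 next round, worth 0.69 × 300 = 207 now. The away team offers 207 and keeps 300 − 207 = 93.
Round 2 (the home team proposes): the away team can get 93 next round, worth 0.69 × 93 = 64.17 now, so the home team offers 64.17, keeping 235.83.
So by rejecting in round 1, the home team gets 235.83 next round, worth 0.69 × 235.83 = 162.7227 now.
Offer 146 < 162.7227, so the home team rejects.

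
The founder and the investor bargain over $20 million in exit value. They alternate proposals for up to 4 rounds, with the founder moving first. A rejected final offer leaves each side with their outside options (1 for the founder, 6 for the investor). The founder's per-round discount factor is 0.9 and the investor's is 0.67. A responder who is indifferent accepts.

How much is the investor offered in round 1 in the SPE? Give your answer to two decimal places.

Round 4 (the investor proposes): the founder gets 1 if talks fail, so the investor offers 1 and keeps 19.
Round 3 (the founder proposes): the investor can get 19 next round, worth 0.67 × 19 = 12.73 now, so the founder offers 12.73, keeping 7.27.
Round 2 (the investor proposes): the founder can get 7.27 next round, worth 0.9 × 7.27 = 6.543 now. The investor offers 6.543 and keeps 20 − 6.543 = 13.457.
Round 1 (the founder proposes): the investor can get 13.457 next round, worth 0.67 × 13.457 = 9.01619 now; the founder offers that and keeps 10.98381.

9.02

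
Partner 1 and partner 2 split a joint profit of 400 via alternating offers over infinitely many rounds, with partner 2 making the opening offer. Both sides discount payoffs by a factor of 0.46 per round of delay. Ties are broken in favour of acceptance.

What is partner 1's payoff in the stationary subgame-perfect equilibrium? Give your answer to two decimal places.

126.03

In a stationary SPE each proposer offers the other exactly their discounted continuation value.
If partner 2 keeps x when proposing and partner 1 keeps y when proposing, then x = 400 − 0.46y and y = 400 − 0.46x.
Solving: x = 400(1 − 0.46) / (1 − 0.46·0.46) = 216 / 0.7884 ≈ 273.9726.
Partner 1 gets 400 − 273.9726 ≈ 126.0274.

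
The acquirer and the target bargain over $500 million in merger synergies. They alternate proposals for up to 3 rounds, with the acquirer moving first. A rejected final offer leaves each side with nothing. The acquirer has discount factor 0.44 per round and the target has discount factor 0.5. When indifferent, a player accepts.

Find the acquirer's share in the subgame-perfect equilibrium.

Round 3 (the acquirer proposes): the target will accept anything ≥ 0, so the acquirer offers 0 and keeps 500.
Round 2 (the target proposes): the acquirer can get 500 next round, worth 0.44 × 500 = 220 now, so the target offers 220, keeping 280.
Round 1 (the acquirer proposes): the target can get 280 next round, worth 0.5 × 280 = 140 now; the acquirer offers that and keeps 360.

360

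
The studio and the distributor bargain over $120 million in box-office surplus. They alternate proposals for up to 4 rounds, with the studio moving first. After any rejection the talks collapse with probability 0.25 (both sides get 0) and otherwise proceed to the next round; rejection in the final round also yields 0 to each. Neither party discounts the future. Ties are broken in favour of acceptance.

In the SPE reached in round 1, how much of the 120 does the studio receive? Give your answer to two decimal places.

46.88

Round 4 (the distributor proposes): rejection yields 0 for the studio; the distributor offers 0 and keeps 120.
Round 3 (the studio proposes): rejecting gives the distributor an expected 0.75 × 120 = 90; the studio offers that and keeps 30.
Round 2 (the distributor proposes): rejecting gives the studio an expected 0.75 × 30 = 22.5, so the distributor offers 22.5, keeping 97.5.
Round 1 (the studio proposes): rejecting gives the distributor an expected 0.75 × 97.5 = 73.125; the studio offers that and keeps 46.875.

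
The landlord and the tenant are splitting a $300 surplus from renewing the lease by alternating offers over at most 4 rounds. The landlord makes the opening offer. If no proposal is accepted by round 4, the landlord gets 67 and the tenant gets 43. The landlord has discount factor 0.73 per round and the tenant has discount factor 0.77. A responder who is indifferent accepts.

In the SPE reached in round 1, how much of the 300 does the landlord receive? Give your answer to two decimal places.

Round 4 (the tenant proposes): the landlord gets 67 if talks fail, so the tenant offers 67 and keeps 233.
Round 3 (the landlord proposes): the tenant can get 233 next round, worth 0.77 × 233 = 179.41 now; the landlord offers that and keeps 120.59.
Round 2 (the tenant proposes): the landlord can get 120.59 next round, worth 0.73 × 120.59 = 88.0307 now. The tenant offers 88.0307 and keeps 300 − 88.0307 = 211.9693.
Round 1 (the landlord proposes): the tenant can get 211.9693 next round, worth 0.77 × 211.9693 = 163.216361 now; the landlord offers that and keeps 136.783639.

136.78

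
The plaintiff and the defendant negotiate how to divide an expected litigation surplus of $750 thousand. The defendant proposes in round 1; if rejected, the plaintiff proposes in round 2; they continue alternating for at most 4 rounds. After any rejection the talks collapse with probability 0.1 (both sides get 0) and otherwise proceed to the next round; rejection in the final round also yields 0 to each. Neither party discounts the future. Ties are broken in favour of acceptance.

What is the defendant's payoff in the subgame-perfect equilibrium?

By backward induction:
Round 4 (the plaintiff proposes): the defendant will accept anything ≥ 0, so the plaintiff offers 0 and keeps 750.
Round 3 (the defendant proposes): rejecting gives the plaintiff an expected 0.9 × 750 = 675. The defendant offers 675 and keeps 750 − 675 = 75.
Round 2 (the plaintiff proposes): rejecting gives the defendant an expected 0.9 × 75 = 67.5. The plaintiff offers 67.5 and keeps 750 − 67.5 = 682.5.
Round 1 (the defendant proposes): rejecting gives the plaintiff an expected 0.9 × 682.5 = 614.25. The defendant offers 614.25 and keeps 750 − 614.25 = 135.75.

135.75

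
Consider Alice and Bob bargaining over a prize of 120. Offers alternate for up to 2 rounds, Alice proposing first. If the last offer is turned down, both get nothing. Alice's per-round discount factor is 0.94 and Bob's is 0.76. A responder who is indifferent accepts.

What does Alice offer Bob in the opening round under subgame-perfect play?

Round 2 (Bob proposes): rejection yields 0 for Alice; Bob offers 0 and keeps 120.
Round 1 (Alice proposes): Bob can get 120 next round, worth 0.76 × 120 = 91.2 now; Alice offers that and keeps 28.8.

91.2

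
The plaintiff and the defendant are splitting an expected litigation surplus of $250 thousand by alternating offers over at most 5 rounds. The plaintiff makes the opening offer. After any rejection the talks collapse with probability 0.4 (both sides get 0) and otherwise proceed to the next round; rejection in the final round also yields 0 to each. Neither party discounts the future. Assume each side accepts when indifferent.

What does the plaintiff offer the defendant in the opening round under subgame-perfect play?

Round 5 (the plaintiff proposes): the defendant will accept anything ≥ 0, so the plaintiff offers 0 and keeps 250.
Round 4 (the defendant proposes): rejecting gives the plaintiff an expected 0.6 × 250 = 150, so the defendant offers 150, keeping 100.
Round 3 (the plaintiff proposes): rejecting gives the defendant an expected 0.6 × 100 = 60; the plaintiff offers that and keeps 190.
Round 2 (the defendant proposes): rejecting gives the plaintiff an expected 0.6 × 190 = 114. The defendant offers 114 and keeps 250 − 114 = 136.
Round 1 (the plaintiff proposes): rejecting gives the defendant an expected 0.6 × 136 = 81.6, so the plaintiff offers 81.6, keeping 168.4.

81.6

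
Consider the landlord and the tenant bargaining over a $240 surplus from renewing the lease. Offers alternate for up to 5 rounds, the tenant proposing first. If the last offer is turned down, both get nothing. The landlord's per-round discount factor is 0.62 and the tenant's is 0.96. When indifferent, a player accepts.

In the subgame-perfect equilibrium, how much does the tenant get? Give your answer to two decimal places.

Solve by backward induction from round 5.
Round 5 (the tenant proposes): the landlord will accept anything ≥ 0, so the tenant offers 0 and keeps 240.
Round 4 (the landlord proposes): the tenant can get 240 next round, worth 0.96 × 240 = 230.4 now. The landlord offers 230.4 and keeps 240 − 230.4 = 9.6.
Round 3 (the tenant proposes): the landlord can get 9.6 next round, worth 0.62 × 9.6 = 5.952 now. The tenant offers 5.952 and keeps 240 − 5.952 = 234.048.
Round 2 (the landlord proposes): the tenant can get 234.048 next round, worth 0.96 × 234.048 = 224.68608 now. The landlord offers 224.68608 and keeps 240 − 224.68608 = 15.31392.
Round 1 (the tenant proposes): the landlord can get 15.31392 next round, worth 0.62 × 15.31392 = 9.4946304 now; the tenant offers that and keeps 230.5053696.

230.51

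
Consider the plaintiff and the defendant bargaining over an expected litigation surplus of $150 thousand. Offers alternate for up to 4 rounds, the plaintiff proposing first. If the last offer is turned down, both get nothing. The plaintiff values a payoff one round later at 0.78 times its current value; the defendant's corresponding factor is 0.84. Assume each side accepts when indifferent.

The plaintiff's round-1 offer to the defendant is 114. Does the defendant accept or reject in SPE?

Accept

Round 4 (the defendant proposes): rejection yields 0 for the plaintiff; the defendant offers 0 and keeps 150.
Round 3 (the plaintiff proposes): the defendant can get 150 next round, worth 0.84 × 150 = 126 now; the plaintiff offers that and keeps 24.
Round 2 (the defendant proposes): the plaintiff can get 24 next round, worth 0.78 × 24 = 18.72 now; the defendant offers that and keeps 131.28.
So by rejecting in round 1, the defendant gets 131.28 next round, worth 0.84 × 131.28 = 110.2752 now.
Offer 114 ≥ 110.2752, so the defendant accepts.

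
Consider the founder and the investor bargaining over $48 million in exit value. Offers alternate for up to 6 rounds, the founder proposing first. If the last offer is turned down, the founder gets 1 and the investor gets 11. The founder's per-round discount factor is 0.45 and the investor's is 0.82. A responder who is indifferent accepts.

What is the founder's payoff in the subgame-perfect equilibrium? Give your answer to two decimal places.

13.12

Round 6 (the investor proposes): the founder gets 1 if talks fail, so the investor offers 1 and keeps 47.
Round 5 (the founder proposes): the investor can get 47 next round, worth 0.82 × 47 = 38.54 now; the founder offers that and keeps 9.46.
Round 4 (the investor proposes): the founder can get 9.46 next round, worth 0.45 × 9.46 = 4.257 now. The investor offers 4.257 and keeps 48 − 4.257 = 43.743.
Round 3 (the founder proposes): the investor can get 43.743 next round, worth 0.82 × 43.743 = 35.86926 now. The founder offers 35.86926 and keeps 48 − 35.86926 = 12.13074.
Round 2 (the investor proposes): the founder can get 12.13074 next round, worth 0.45 × 12.13074 = 5.458833 now. The investor offers 5.458833 and keeps 48 − 5.458833 = 42.541167.
Round 1 (the founder proposes): the investor can get 42.541167 next round, worth 0.82 × 42.541167 = 34.88375694 now; the founder offers that and keeps 13.11624306.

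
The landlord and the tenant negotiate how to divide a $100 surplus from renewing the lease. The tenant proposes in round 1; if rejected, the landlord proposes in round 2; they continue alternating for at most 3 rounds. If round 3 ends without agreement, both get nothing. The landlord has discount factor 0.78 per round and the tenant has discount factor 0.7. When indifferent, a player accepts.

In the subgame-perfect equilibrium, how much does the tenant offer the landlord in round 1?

Solve by backward induction from round 3.
Round 3 (the tenant proposes): rejection yields 0 for the landlord; the tenant offers 0 and keeps 100.
Round 2 (the landlord proposes): the tenant can get 100 next round, worth 0.7 × 100 = 70 now. The landlord offers 70 and keeps 100 − 70 = 30.
Round 1 (the tenant proposes): the landlord can get 30 next round, worth 0.78 × 30 = 23.4 now, so the tenant offers 23.4, keeping 76.6.

23.4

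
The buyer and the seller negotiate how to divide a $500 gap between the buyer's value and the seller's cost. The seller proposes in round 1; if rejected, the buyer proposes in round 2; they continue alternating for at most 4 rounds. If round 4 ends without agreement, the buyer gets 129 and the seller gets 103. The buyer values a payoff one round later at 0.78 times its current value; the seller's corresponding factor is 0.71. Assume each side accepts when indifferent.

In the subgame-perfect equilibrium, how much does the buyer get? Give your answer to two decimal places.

284.59

Solve by backward induction from round 4.
Round 4 (the buyer proposes): the seller gets 103 if talks fail, so the buyer offers 103 and keeps 397.
Round 3 (the seller proposes): the buyer can get 397 next round, worth 0.78 × 397 = 309.66 now. The seller offers 309.66 and keeps 500 − 309.66 = 190.34.
Round 2 (the buyer proposes): the seller can get 190.34 next round, worth 0.71 × 190.34 = 135.1414 now. The buyer offers 135.1414 and keeps 500 − 135.1414 = 364.8586.
Round 1 (the seller proposes): the buyer can get 364.8586 next round, worth 0.78 × 364.8586 = 284.589708 now. The seller offers 284.589708 and keeps 500 − 284.589708 = 215.410292.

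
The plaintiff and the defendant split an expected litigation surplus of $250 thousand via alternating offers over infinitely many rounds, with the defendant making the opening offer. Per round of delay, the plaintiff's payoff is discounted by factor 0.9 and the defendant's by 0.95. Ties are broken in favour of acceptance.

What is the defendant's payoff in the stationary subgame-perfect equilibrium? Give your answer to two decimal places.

Let x be the defendant's share when the defendant proposes and y be the plaintiff's share when the plaintiff proposes.
The plaintiff accepts iff offered ≥ 0.9·y, so x = 250 − 0.9y. Symmetrically y = 250 − 0.95x.
Substituting: x = 250 − 0.9(250 − 0.95x), giving x(1 − 0.95·0.9) = 250(1 − 0.9).
So x = 250 × 0.1 / 0.145 ≈ 172.4138, and the plaintiff receives 250 − x ≈ 77.5862.

172.41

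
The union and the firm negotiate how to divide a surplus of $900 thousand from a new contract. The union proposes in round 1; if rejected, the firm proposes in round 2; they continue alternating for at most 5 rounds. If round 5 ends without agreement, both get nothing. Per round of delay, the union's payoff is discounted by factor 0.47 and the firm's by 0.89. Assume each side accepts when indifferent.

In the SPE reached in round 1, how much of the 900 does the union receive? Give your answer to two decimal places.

297.89

Round 5 (the union proposes): rejection yields 0 for the firm; the union offers 0 and keeps 900.
Round 4 (the firm proposes): the union can get 900 next round, worth 0.47 × 900 = 423 now. The firm offers 423 and keeps 900 − 423 = 477.
Round 3 (the union proposes): the firm can get 477 next round, worth 0.89 × 477 = 424.53 now, so the union offers 424.53, keeping 475.47.
Round 2 (the firm proposes): the union can get 475.47 next round, worth 0.47 × 475.47 = 223.4709 now; the firm offers that and keeps 676.5291.
Round 1 (the union proposes): the firm can get 676.5291 next round, worth 0.89 × 676.5291 = 602.110899 now, so the union offers 602.110899, keeping 297.889101.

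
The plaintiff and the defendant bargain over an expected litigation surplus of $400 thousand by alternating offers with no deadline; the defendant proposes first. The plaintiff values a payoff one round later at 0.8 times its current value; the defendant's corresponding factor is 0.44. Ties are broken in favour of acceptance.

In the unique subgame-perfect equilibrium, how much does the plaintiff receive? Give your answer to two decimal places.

When the defendant proposes, the plaintiff accepts any offer worth at least 0.8 times what the plaintiff would get by proposing next round; and vice versa.
This gives x = 400 − 0.8y and y = 400 − 0.44x, where x and y are each side's share when it proposes.
Hence (1 − 0.8·0.44)x = 400(1 − 0.8), i.e. 0.648·x = 80.
x ≈ 123.4568; the plaintiff's share is 400 − x ≈ 276.5432.

276.54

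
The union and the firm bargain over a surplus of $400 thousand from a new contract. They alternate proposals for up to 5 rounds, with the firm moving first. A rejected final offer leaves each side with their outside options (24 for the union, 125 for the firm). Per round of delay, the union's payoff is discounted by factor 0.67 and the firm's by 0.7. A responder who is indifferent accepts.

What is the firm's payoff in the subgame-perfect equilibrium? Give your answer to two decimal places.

276.61

Round 5 (the firm proposes): the union gets 24 if talks fail, so the firm offers 24 and keeps 376.
Round 4 (the union proposes): the firm can get 376 next round, worth 0.7 × 376 = 263.2 now. The union offers 263.2 and keeps 400 − 263.2 = 136.8.
Round 3 (the firm proposes): the union can get 136.8 next round, worth 0.67 × 136.8 = 91.656 now, so the firm offers 91.656, keeping 308.344.
Round 2 (the union proposes): the firm can get 308.344 next round, worth 0.7 × 308.344 = 215.8408 now; the union offers that and keeps 184.1592.
Round 1 (the firm proposes): the union can get 184.1592 next round, worth 0.67 × 184.1592 = 123.386664 now, so the firm offers 123.386664, keeping 276.613336.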